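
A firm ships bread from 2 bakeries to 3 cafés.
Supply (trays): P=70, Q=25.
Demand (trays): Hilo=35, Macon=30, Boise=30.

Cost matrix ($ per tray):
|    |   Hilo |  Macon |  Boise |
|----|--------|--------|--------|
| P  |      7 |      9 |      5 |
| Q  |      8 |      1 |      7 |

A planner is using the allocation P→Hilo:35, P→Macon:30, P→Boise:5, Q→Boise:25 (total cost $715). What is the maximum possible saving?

Current plan cost = 35·7 + 30·9 + 5·5 + 25·7 = $715.
Optimal plan:
  P to Hilo: 35 trays
  P to Macon: 5 trays
  P to Boise: 30 trays
  Q to Macon: 25 trays
Optimal cost = $465.
Saving = 715 − 465 = $250.

250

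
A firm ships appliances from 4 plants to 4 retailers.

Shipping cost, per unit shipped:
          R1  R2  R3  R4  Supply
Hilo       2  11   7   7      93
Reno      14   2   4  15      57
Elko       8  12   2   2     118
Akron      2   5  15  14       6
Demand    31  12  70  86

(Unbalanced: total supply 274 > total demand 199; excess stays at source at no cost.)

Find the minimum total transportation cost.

474

One minimum-cost allocation:
  Hilo to R1: 25 × 2 = 50
  Reno to R2: 12 × 2 = 24
  Reno to R3: 38 × 4 = 152
  Elko to R3: 32 × 2 = 64
  Elko to R4: 86 × 2 = 172
  Akron to R1: 6 × 2 = 12
Total = 50 + 24 + 152 + 64 + 172 + 12 = 474.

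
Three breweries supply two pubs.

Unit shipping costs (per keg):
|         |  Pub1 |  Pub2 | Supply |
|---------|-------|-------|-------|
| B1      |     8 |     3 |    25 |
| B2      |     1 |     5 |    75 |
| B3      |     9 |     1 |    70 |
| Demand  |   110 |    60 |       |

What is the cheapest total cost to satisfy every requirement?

Optimal allocation:
  B1→Pub1: 25 kegs
  B2→Pub1: 75 kegs
  B3→Pub1: 10 kegs
  B3→Pub2: 60 kegs
Total cost = 425.

425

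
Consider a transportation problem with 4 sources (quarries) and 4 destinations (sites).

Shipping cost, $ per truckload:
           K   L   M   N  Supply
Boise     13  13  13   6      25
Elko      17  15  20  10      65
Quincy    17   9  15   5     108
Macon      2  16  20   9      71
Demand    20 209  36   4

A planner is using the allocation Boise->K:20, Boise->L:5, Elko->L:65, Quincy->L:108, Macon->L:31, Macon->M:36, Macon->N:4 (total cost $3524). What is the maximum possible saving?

380

Current plan cost = 20·13 + 5·13 + 65·15 + 108·9 + 31·16 + 36·20 + 4·9 = $3524.
Optimal plan:
  Boise to M: 25 × $13 = $325
  Elko to L: 65 × $15 = $975
  Quincy to L: 108 × $9 = $972
  Macon to K: 20 × $2 = $40
  Macon to L: 36 × $16 = $576
  Macon to M: 11 × $20 = $220
  Macon to N: 4 × $9 = $36
Optimal cost = $3144.
Saving = 3524 − 3144 = $380.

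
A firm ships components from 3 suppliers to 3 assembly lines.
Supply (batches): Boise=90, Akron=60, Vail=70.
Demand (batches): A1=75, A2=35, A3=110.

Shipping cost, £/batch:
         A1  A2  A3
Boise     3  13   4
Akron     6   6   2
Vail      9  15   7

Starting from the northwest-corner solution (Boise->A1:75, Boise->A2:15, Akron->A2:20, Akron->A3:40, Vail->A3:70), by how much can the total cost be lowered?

Current plan cost = 75·3 + 15·13 + 20·6 + 40·2 + 70·7 = £1110.
Optimal plan:
  Boise to A1: 75 × £3 = £225
  Boise to A3: 15 × £4 = £60
  Akron to A2: 35 × £6 = £210
  Akron to A3: 25 × £2 = £50
  Vail to A3: 70 × £7 = £490
Optimal cost = £1035.
Saving = 1110 − 1035 = £75.

75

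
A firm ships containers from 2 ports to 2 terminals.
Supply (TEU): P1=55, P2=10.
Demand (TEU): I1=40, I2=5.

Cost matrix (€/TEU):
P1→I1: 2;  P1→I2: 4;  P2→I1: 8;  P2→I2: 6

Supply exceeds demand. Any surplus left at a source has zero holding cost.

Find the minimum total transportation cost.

100

One minimum-cost allocation:
  P1→I1: 40 TEU
  P1→I2: 5 TEU
Total cost = €100.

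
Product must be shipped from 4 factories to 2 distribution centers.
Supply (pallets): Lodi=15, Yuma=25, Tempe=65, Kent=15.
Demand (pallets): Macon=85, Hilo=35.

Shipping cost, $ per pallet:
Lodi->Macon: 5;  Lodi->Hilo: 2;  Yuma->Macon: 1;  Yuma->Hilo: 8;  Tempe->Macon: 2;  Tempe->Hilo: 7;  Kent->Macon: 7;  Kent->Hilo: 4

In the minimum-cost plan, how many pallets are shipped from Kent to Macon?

0

Solving gives:
  Lodi–Hilo: 15 × $2 = $30
  Yuma–Macon: 25 × $1 = $25
  Tempe–Macon: 60 × $2 = $120
  Tempe–Hilo: 5 × $7 = $35
  Kent–Hilo: 15 × $4 = $60
Total cost = $270.
The route Kent→Macon is not used.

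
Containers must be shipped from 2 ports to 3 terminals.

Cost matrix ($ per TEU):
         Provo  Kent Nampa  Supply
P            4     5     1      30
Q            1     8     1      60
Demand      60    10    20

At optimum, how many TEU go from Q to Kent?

0

The minimum-cost plan:
  P→Kent: 10 × $5 = $50
  P→Nampa: 20 × $1 = $20
  Q→Provo: 60 × $1 = $60
Total cost = $130.
The route Q→Kent is not used.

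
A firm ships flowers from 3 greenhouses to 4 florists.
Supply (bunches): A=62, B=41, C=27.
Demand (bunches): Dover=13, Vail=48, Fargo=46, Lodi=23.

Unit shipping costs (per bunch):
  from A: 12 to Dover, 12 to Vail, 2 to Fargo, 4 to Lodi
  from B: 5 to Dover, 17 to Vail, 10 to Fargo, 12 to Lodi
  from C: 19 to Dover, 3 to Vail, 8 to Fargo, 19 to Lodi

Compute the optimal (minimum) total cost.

743

Optimal allocation:
  A–Fargo: 39 × 2 = 78
  A–Lodi: 23 × 4 = 92
  B–Dover: 13 × 5 = 65
  B–Vail: 21 × 17 = 357
  B–Fargo: 7 × 10 = 70
  C–Vail: 27 × 3 = 81
Total = 78 + 92 + 65 + 357 + 70 + 81 = 743.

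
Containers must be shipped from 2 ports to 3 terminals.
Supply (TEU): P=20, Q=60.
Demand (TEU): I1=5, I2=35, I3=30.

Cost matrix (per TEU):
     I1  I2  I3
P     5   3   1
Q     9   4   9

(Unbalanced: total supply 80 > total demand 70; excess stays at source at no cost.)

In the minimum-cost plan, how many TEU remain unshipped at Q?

10

An optimal plan:
  P–I3: 20 × 1 = 20
  Q–I1: 5 × 9 = 45
  Q–I2: 35 × 4 = 140
  Q–I3: 10 × 9 = 90
Total cost = 295.
Q ships 50 of its 60, leaving 10.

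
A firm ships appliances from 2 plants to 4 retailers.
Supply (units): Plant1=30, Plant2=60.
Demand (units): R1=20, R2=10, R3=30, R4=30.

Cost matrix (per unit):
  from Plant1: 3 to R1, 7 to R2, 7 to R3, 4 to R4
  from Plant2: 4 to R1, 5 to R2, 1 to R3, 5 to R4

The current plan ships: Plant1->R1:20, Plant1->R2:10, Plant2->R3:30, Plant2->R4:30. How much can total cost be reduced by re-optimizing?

Current plan cost = 20·3 + 10·7 + 30·1 + 30·5 = 310.
Optimal plan:
  Plant1->R1: 20 × 3 = 60
  Plant1->R4: 10 × 4 = 40
  Plant2->R2: 10 × 5 = 50
  Plant2->R3: 30 × 1 = 30
  Plant2->R4: 20 × 5 = 100
Optimal cost = 280.
Saving = 310 − 280 = 30.

30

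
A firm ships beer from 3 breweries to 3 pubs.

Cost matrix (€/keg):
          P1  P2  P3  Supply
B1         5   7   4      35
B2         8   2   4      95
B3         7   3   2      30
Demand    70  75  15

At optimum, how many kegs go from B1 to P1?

35

Optimal shipments:
  B1→P1: 35 kegs
  B2→P1: 20 kegs
  B2→P2: 75 kegs
  B3→P1: 15 kegs
  B3→P3: 15 kegs
Total cost = €620.
So B1→P1 carries 35 kegs.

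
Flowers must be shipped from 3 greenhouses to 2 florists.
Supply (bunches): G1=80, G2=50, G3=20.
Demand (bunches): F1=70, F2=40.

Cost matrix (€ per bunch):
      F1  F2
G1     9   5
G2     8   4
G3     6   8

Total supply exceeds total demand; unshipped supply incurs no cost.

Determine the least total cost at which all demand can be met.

720

Optimal allocation:
  G1 to F2: 40 × €5 = €200
  G2 to F1: 50 × €8 = €400
  G3 to F1: 20 × €6 = €120
Total = 200 + 400 + 120 = €720.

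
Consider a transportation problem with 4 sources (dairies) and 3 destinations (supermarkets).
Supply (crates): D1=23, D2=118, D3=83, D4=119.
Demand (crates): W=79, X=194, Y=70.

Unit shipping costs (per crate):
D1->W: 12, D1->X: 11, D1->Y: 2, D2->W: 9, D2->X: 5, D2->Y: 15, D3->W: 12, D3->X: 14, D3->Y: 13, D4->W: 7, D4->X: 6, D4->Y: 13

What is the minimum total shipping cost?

An optimal shipping plan:
  D1–Y: 23 crates
  D2–X: 118 crates
  D3–W: 36 crates
  D3–Y: 47 crates
  D4–W: 43 crates
  D4–X: 76 crates
Total cost = 2436.
(Supply check: D1 ships 23; D2 ships 118; D3 ships 83; D4 ships 119.)

2436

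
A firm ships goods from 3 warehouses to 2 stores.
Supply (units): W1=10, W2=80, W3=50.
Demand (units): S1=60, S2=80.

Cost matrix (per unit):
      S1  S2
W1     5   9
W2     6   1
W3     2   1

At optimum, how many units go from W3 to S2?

0

Optimal shipments:
  W1–S1: 10 × 5 = 50
  W2–S2: 80 × 1 = 80
  W3–S1: 50 × 2 = 100
Total cost = 230.
The route W3→S2 is not used.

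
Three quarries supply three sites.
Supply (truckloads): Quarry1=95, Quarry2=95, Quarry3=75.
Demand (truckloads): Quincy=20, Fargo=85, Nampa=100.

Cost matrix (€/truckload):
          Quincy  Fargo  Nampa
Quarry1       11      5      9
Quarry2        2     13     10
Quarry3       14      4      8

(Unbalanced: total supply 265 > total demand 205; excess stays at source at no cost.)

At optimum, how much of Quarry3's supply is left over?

An optimal plan:
  Quarry1–Fargo: 85 × €5 = €425
  Quarry1–Nampa: 10 × €9 = €90
  Quarry2–Quincy: 20 × €2 = €40
  Quarry2–Nampa: 15 × €10 = €150
  Quarry3–Nampa: 75 × €8 = €600
Total cost = €1305.
Quarry3 ships 75 of its 75, leaving 0.

0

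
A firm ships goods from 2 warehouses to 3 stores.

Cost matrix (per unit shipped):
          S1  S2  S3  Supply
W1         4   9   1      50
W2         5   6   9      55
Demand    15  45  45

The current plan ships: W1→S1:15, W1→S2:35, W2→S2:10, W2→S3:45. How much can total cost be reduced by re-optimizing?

Current plan cost = 15·4 + 35·9 + 10·6 + 45·9 = 840.
Optimal plan:
  W1->S1: 5 × 4 = 20
  W1->S3: 45 × 1 = 45
  W2->S1: 10 × 5 = 50
  W2->S2: 45 × 6 = 270
Optimal cost = 385.
Saving = 840 − 385 = 455.

455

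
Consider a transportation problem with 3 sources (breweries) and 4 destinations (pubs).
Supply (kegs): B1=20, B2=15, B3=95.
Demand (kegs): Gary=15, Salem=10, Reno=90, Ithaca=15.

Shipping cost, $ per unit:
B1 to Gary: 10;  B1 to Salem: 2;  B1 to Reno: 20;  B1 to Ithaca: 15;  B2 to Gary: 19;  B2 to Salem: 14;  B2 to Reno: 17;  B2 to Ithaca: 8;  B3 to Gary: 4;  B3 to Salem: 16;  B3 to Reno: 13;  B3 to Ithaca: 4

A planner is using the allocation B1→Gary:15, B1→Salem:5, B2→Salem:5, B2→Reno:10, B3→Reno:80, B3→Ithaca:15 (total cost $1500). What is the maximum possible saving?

Current plan cost = 15·10 + 5·2 + 5·14 + 10·17 + 80·13 + 15·4 = $1500.
Optimal plan:
  B1->Gary: 10 × $10 = $100
  B1->Salem: 10 × $2 = $20
  B2->Reno: 15 × $17 = $255
  B3->Gary: 5 × $4 = $20
  B3->Reno: 75 × $13 = $975
  B3->Ithaca: 15 × $4 = $60
Optimal cost = $1430.
Saving = 1500 − 1430 = $70.

70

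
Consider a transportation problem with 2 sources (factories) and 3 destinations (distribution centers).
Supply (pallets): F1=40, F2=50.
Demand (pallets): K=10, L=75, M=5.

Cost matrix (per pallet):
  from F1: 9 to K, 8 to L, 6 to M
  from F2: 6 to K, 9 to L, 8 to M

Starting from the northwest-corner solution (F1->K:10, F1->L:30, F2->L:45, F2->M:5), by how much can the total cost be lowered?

45

Current plan cost = 10·9 + 30·8 + 45·9 + 5·8 = 775.
Optimal plan:
  F1→L: 35 × 8 = 280
  F1→M: 5 × 6 = 30
  F2→K: 10 × 6 = 60
  F2→L: 40 × 9 = 360
Optimal cost = 730.
Saving = 775 − 730 = 45.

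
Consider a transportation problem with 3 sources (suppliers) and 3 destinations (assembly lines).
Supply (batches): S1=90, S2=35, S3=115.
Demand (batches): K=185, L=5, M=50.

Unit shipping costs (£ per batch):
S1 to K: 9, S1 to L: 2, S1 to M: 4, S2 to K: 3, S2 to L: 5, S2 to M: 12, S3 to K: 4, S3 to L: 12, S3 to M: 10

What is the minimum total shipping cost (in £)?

An optimal shipping plan:
  S1->K: 35 × £9 = £315
  S1->L: 5 × £2 = £10
  S1->M: 50 × £4 = £200
  S2->K: 35 × £3 = £105
  S3->K: 115 × £4 = £460
Total = 315 + 10 + 200 + 105 + 460 = £1090.

1090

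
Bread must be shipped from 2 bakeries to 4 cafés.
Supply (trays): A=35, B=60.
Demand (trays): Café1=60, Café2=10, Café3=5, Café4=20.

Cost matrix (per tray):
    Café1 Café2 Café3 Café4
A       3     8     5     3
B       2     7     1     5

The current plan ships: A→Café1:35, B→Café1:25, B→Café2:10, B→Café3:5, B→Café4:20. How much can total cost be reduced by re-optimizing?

Current plan cost = 35·3 + 25·2 + 10·7 + 5·1 + 20·5 = 330.
Optimal plan:
  A->Café1: 5 × 3 = 15
  A->Café2: 10 × 8 = 80
  A->Café4: 20 × 3 = 60
  B->Café1: 55 × 2 = 110
  B->Café3: 5 × 1 = 5
Optimal cost = 270.
Saving = 330 − 270 = 60.

60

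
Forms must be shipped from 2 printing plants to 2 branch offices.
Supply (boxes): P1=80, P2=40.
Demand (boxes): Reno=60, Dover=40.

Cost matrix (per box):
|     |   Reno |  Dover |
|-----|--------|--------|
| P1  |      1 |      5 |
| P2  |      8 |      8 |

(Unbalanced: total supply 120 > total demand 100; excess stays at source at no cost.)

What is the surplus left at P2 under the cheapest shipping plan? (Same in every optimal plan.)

20

An optimal plan:
  P1 to Reno: 60 boxes
  P1 to Dover: 20 boxes
  P2 to Dover: 20 boxes
Total cost = 320.
P2 ships 20 of its 40, leaving 20.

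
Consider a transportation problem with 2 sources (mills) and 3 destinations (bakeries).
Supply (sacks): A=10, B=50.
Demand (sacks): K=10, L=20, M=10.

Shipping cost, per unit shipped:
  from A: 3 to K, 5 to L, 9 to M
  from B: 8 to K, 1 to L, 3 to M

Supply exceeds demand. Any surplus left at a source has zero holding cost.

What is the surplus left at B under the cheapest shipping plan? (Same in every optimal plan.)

An optimal plan:
  A–K: 10 sacks
  B–L: 20 sacks
  B–M: 10 sacks
Total cost = 80.
B ships 30 of its 50, leaving 20.

20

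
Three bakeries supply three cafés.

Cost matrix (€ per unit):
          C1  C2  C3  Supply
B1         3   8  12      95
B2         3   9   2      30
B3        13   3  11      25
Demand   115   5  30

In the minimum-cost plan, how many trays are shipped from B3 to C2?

5

Optimal shipments:
  B1–C1: 95 trays
  B2–C1: 20 trays
  B2–C3: 10 trays
  B3–C2: 5 trays
  B3–C3: 20 trays
Total cost = €600.
So B3→C2 carries 5 trays.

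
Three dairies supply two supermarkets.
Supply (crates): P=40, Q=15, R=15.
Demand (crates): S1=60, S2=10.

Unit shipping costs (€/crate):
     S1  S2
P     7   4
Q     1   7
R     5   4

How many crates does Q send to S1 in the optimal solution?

15

Optimal shipments:
  P–S1: 30 crates
  P–S2: 10 crates
  Q–S1: 15 crates
  R–S1: 15 crates
Total cost = €340.
So Q→S1 carries 15 crates.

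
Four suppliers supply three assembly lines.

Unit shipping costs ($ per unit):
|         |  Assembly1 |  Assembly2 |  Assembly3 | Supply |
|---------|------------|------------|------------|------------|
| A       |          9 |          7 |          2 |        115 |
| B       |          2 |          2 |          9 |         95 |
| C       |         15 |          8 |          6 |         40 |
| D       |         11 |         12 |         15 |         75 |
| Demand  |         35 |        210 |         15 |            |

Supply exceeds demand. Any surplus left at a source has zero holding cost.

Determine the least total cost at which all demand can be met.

Optimal allocation:
  A→Assembly2: 100 × $7 = $700
  A→Assembly3: 15 × $2 = $30
  B→Assembly1: 25 × $2 = $50
  B→Assembly2: 70 × $2 = $140
  C→Assembly2: 40 × $8 = $320
  D→Assembly1: 10 × $11 = $110
Total = 700 + 30 + 50 + 140 + 320 + 110 = $1350.

1350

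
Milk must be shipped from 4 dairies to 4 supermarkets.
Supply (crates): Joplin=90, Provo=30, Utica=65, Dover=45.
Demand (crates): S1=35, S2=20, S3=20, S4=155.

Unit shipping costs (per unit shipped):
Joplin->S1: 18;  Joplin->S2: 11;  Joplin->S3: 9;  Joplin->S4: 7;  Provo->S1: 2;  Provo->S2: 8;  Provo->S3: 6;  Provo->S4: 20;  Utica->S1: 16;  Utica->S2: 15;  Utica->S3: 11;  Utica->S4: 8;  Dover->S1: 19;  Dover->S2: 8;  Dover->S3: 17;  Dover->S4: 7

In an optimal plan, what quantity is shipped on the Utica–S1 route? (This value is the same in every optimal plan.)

The minimum-cost plan:
  Joplin->S3: 20 crates
  Joplin->S4: 70 crates
  Provo->S1: 30 crates
  Utica->S1: 5 crates
  Utica->S4: 60 crates
  Dover->S2: 20 crates
  Dover->S4: 25 crates
Total cost = 1625.
So Utica→S1 carries 5 crates.

5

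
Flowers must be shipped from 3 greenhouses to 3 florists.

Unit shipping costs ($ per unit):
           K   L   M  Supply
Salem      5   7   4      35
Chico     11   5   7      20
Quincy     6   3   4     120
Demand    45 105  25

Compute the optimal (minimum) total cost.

690

One minimum-cost allocation:
  Salem->K: 35 bunches
  Chico->L: 20 bunches
  Quincy->K: 10 bunches
  Quincy->L: 85 bunches
  Quincy->M: 25 bunches
Total cost = $690.
(Supply check: Salem ships 35; Chico ships 20; Quincy ships 120.)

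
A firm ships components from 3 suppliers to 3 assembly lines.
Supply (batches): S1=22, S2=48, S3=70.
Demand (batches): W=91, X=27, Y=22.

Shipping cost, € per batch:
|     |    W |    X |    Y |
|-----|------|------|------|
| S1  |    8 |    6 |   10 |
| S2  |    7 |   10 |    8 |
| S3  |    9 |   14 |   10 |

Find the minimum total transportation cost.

One minimum-cost allocation:
  S1→X: 22 × €6 = €132
  S2→W: 21 × €7 = €147
  S2→X: 5 × €10 = €50
  S2→Y: 22 × €8 = €176
  S3→W: 70 × €9 = €630
Total = 132 + 147 + 50 + 176 + 630 = €1135.

1135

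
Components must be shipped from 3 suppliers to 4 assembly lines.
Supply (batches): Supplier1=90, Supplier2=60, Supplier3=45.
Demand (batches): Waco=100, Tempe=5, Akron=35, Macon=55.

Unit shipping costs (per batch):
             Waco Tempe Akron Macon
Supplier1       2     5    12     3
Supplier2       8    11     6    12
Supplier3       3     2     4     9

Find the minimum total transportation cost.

775

One minimum-cost allocation:
  Supplier1 to Waco: 35 × 2 = 70
  Supplier1 to Macon: 55 × 3 = 165
  Supplier2 to Waco: 25 × 8 = 200
  Supplier2 to Akron: 35 × 6 = 210
  Supplier3 to Waco: 40 × 3 = 120
  Supplier3 to Tempe: 5 × 2 = 10
Total = 70 + 165 + 200 + 210 + 120 + 10 = 775.
(Supply check: Supplier1 ships 90; Supplier2 ships 60; Supplier3 ships 45.)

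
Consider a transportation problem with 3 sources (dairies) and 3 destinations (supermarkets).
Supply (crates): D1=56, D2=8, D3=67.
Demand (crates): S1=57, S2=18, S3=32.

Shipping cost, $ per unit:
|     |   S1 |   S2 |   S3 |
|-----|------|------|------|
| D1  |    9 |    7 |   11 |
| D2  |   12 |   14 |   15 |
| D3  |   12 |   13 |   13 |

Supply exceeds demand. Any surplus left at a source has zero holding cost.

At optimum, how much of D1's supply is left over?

0

An optimal plan:
  D1 to S1: 38 × $9 = $342
  D1 to S2: 18 × $7 = $126
  D2 to S1: 8 × $12 = $96
  D3 to S1: 11 × $12 = $132
  D3 to S3: 32 × $13 = $416
Total cost = $1112.
D1 ships 56 of its 56, leaving 0.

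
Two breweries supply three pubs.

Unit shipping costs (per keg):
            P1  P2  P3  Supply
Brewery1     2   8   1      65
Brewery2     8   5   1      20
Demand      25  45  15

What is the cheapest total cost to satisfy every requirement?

A cheapest plan:
  Brewery1→P1: 25 × 2 = 50
  Brewery1→P2: 25 × 8 = 200
  Brewery1→P3: 15 × 1 = 15
  Brewery2→P2: 20 × 5 = 100
Total = 50 + 200 + 15 + 100 = 365.
(Supply check: Brewery1 ships 65; Brewery2 ships 20.)

365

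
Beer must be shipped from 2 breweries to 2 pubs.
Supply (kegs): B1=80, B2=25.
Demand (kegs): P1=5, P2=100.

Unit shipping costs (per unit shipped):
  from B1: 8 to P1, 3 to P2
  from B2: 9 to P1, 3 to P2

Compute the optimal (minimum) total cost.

340

Optimal allocation:
  B1->P1: 5 × 8 = 40
  B1->P2: 75 × 3 = 225
  B2->P2: 25 × 3 = 75
Total = 40 + 225 + 75 = 340.
(Supply check: B1 ships 80; B2 ships 25.)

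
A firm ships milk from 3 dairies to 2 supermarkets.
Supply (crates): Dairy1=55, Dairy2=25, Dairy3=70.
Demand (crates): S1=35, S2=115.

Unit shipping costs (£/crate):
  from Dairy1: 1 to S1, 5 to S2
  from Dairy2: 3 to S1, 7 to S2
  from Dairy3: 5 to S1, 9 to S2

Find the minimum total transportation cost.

940

One minimum-cost allocation:
  Dairy1–S1: 35 × £1 = £35
  Dairy1–S2: 20 × £5 = £100
  Dairy2–S2: 25 × £7 = £175
  Dairy3–S2: 70 × £9 = £630
Total = 35 + 100 + 175 + 630 = £940.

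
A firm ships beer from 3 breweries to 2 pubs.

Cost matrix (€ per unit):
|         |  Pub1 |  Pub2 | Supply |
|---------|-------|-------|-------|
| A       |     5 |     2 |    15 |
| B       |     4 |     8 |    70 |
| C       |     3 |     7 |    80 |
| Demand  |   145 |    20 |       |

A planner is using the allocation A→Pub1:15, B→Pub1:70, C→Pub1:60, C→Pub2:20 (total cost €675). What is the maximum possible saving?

Current plan cost = 15·5 + 70·4 + 60·3 + 20·7 = €675.
Optimal plan:
  A→Pub2: 15 × €2 = €30
  B→Pub1: 65 × €4 = €260
  B→Pub2: 5 × €8 = €40
  C→Pub1: 80 × €3 = €240
Optimal cost = €570.
Saving = 675 − 570 = €105.

105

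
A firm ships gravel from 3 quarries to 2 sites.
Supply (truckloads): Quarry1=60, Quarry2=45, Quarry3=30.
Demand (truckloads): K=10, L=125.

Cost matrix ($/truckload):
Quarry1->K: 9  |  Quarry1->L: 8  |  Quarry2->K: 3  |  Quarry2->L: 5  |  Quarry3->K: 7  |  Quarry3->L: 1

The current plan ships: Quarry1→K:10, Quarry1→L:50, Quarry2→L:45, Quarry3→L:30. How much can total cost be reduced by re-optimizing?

Current plan cost = 10·9 + 50·8 + 45·5 + 30·1 = $745.
Optimal plan:
  Quarry1–L: 60 truckloads
  Quarry2–K: 10 truckloads
  Quarry2–L: 35 truckloads
  Quarry3–L: 30 truckloads
Optimal cost = $715.
Saving = 745 − 715 = $30.

30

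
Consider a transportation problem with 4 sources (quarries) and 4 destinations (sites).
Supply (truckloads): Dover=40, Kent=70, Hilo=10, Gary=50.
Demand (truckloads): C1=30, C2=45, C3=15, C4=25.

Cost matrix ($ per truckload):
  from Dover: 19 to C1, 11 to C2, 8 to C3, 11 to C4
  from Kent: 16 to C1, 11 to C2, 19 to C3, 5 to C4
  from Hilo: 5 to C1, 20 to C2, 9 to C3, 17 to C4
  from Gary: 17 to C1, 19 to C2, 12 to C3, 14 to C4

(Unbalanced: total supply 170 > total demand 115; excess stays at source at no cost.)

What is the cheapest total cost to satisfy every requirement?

Optimal allocation:
  Dover to C2: 20 × $11 = $220
  Dover to C3: 15 × $8 = $120
  Kent to C1: 20 × $16 = $320
  Kent to C2: 25 × $11 = $275
  Kent to C4: 25 × $5 = $125
  Hilo to C1: 10 × $5 = $50
Total = 220 + 120 + 320 + 275 + 125 + 50 = $1110.

1110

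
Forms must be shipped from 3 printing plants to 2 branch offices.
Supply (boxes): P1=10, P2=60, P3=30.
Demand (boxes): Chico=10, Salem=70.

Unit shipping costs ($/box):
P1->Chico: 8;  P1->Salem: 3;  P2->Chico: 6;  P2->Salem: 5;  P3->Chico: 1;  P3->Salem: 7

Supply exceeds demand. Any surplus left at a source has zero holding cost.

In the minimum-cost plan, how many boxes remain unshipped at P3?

20

An optimal plan:
  P1->Salem: 10 × $3 = $30
  P2->Salem: 60 × $5 = $300
  P3->Chico: 10 × $1 = $10
Total cost = $340.
P3 ships 10 of its 30, leaving 20.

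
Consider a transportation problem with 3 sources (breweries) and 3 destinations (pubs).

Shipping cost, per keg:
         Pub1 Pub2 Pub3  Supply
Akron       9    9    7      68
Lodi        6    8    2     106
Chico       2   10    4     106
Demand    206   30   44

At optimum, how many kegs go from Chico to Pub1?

106

The minimum-cost plan:
  Akron–Pub1: 38 × 9 = 342
  Akron–Pub2: 30 × 9 = 270
  Lodi–Pub1: 62 × 6 = 372
  Lodi–Pub3: 44 × 2 = 88
  Chico–Pub1: 106 × 2 = 212
Total cost = 1284.
So Chico→Pub1 carries 106 kegs.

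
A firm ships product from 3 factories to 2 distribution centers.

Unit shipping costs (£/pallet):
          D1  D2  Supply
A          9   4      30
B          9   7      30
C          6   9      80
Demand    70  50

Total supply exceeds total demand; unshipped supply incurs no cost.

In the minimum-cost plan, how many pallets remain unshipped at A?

0

Minimum-cost shipments:
  A→D2: 30 pallets
  B→D2: 20 pallets
  C→D1: 70 pallets
Total cost = £680.
A ships 30 of its 30, leaving 0.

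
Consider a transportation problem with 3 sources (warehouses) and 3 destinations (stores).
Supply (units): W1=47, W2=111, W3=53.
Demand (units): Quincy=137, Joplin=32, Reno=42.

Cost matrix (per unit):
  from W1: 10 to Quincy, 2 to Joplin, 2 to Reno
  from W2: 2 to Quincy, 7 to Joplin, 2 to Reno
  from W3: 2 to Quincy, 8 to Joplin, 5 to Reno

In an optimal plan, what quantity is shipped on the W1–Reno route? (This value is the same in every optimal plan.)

Optimal shipments:
  W1→Joplin: 32 × 2 = 64
  W1→Reno: 15 × 2 = 30
  W2→Quincy: 84 × 2 = 168
  W2→Reno: 27 × 2 = 54
  W3→Quincy: 53 × 2 = 106
Total cost = 422.
So W1→Reno carries 15 units.

15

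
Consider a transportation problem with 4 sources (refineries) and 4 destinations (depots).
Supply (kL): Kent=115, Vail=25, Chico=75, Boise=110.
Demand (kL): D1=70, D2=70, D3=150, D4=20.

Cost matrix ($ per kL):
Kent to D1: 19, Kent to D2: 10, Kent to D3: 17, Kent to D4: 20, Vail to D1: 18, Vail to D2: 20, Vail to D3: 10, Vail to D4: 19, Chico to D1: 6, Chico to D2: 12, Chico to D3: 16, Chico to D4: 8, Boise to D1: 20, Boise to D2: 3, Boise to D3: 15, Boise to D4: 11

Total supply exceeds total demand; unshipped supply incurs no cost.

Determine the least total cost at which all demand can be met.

3160

Optimal allocation:
  Kent→D3: 100 kL
  Vail→D3: 25 kL
  Chico→D1: 70 kL
  Chico→D4: 5 kL
  Boise→D2: 70 kL
  Boise→D3: 25 kL
  Boise→D4: 15 kL
Total cost = $3160.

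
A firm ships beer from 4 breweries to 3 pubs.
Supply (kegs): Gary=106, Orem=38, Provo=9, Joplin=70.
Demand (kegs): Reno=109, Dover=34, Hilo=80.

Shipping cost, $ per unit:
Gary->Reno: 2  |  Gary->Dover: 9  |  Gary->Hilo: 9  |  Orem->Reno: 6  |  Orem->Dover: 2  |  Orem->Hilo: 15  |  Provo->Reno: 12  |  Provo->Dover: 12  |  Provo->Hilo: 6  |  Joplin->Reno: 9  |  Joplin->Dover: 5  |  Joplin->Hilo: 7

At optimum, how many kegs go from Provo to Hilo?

The minimum-cost plan:
  Gary->Reno: 105 × $2 = $210
  Gary->Hilo: 1 × $9 = $9
  Orem->Reno: 4 × $6 = $24
  Orem->Dover: 34 × $2 = $68
  Provo->Hilo: 9 × $6 = $54
  Joplin->Hilo: 70 × $7 = $490
Total cost = $855.
So Provo→Hilo carries 9 kegs.

9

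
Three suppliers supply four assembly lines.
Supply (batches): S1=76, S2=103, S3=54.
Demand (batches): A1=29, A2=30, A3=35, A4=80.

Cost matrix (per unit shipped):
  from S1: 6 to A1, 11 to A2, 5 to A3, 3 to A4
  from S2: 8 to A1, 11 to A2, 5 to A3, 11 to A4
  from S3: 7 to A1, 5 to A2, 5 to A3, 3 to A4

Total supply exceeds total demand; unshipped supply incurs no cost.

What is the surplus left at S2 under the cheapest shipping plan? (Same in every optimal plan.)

An optimal plan:
  S1–A1: 20 × 6 = 120
  S1–A4: 56 × 3 = 168
  S2–A1: 9 × 8 = 72
  S2–A3: 35 × 5 = 175
  S3–A2: 30 × 5 = 150
  S3–A4: 24 × 3 = 72
Total cost = 757.
S2 ships 44 of its 103, leaving 59.

59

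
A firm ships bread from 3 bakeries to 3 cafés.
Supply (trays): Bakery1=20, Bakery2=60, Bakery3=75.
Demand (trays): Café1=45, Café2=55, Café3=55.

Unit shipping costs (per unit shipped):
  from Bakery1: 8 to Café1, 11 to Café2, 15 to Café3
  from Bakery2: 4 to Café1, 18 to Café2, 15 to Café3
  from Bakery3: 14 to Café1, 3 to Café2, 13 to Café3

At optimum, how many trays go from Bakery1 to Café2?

The minimum-cost plan:
  Bakery1->Café3: 20 × 15 = 300
  Bakery2->Café1: 45 × 4 = 180
  Bakery2->Café3: 15 × 15 = 225
  Bakery3->Café2: 55 × 3 = 165
  Bakery3->Café3: 20 × 13 = 260
Total cost = 1130.
The route Bakery1→Café2 is not used.

0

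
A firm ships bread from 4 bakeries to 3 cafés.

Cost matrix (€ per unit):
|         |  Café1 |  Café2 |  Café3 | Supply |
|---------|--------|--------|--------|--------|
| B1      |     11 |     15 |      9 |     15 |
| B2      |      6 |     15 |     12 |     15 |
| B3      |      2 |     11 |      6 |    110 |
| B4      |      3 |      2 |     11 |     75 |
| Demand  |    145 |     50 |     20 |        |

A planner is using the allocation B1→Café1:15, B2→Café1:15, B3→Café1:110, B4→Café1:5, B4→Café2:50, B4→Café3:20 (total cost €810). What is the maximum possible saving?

170

Current plan cost = 15·11 + 15·6 + 110·2 + 5·3 + 50·2 + 20·11 = €810.
Optimal plan:
  B1→Café3: 15 × €9 = €135
  B2→Café1: 15 × €6 = €90
  B3→Café1: 105 × €2 = €210
  B3→Café3: 5 × €6 = €30
  B4→Café1: 25 × €3 = €75
  B4→Café2: 50 × €2 = €100
Optimal cost = €640.
Saving = 810 − 640 = €170.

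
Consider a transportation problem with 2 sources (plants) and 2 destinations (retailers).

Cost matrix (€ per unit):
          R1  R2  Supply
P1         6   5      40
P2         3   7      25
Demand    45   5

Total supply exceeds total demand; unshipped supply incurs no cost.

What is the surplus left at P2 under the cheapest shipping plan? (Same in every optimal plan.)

0

An optimal plan:
  P1->R1: 20 units
  P1->R2: 5 units
  P2->R1: 25 units
Total cost = €220.
P2 ships 25 of its 25, leaving 0.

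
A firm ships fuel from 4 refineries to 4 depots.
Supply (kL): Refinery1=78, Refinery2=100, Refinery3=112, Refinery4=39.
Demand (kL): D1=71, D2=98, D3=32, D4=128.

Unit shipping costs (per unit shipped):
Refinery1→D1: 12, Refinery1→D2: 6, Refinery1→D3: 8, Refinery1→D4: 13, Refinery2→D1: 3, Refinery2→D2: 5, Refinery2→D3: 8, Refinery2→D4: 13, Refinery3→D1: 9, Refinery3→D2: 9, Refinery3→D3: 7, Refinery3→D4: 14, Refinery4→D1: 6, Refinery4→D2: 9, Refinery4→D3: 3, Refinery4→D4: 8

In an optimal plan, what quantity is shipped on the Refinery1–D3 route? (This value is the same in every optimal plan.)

0

Solving gives:
  Refinery1 to D2: 69 kL
  Refinery1 to D4: 9 kL
  Refinery2 to D1: 71 kL
  Refinery2 to D2: 29 kL
  Refinery3 to D3: 32 kL
  Refinery3 to D4: 80 kL
  Refinery4 to D4: 39 kL
Total cost = 2545.
The route Refinery1→D3 is not used.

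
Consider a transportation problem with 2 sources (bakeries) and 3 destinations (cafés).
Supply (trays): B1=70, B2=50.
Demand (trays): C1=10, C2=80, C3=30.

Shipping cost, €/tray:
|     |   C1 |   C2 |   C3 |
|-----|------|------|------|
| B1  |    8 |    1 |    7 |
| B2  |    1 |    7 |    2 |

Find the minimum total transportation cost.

210

One minimum-cost allocation:
  B1->C2: 70 × €1 = €70
  B2->C1: 10 × €1 = €10
  B2->C2: 10 × €7 = €70
  B2->C3: 30 × €2 = €60
Total = 70 + 10 + 70 + 60 = €210.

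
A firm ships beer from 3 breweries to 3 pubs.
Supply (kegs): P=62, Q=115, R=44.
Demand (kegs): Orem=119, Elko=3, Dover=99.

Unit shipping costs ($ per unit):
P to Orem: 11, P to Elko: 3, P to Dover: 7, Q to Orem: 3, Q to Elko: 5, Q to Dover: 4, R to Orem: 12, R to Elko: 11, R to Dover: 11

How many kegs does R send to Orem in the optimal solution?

4

The minimum-cost plan:
  P–Elko: 3 × $3 = $9
  P–Dover: 59 × $7 = $413
  Q–Orem: 115 × $3 = $345
  R–Orem: 4 × $12 = $48
  R–Dover: 40 × $11 = $440
Total cost = $1255.
So R→Orem carries 4 kegs.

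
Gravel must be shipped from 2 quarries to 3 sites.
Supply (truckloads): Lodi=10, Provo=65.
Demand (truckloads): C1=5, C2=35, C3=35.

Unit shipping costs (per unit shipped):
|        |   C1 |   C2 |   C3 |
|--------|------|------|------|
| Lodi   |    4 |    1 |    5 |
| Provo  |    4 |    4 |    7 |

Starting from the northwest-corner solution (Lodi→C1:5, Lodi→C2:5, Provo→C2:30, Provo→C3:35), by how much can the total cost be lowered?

15

Current plan cost = 5·4 + 5·1 + 30·4 + 35·7 = 390.
Optimal plan:
  Lodi to C2: 10 × 1 = 10
  Provo to C1: 5 × 4 = 20
  Provo to C2: 25 × 4 = 100
  Provo to C3: 35 × 7 = 245
Optimal cost = 375.
Saving = 390 − 375 = 15.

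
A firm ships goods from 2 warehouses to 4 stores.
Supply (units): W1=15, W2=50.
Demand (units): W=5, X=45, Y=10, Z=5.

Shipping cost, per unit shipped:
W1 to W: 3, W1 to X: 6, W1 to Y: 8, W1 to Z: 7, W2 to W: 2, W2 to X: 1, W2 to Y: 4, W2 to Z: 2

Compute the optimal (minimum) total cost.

150

A cheapest plan:
  W1→W: 5 units
  W1→Y: 10 units
  W2→X: 45 units
  W2→Z: 5 units
Total cost = 150.
(Supply check: W1 ships 15; W2 ships 50.)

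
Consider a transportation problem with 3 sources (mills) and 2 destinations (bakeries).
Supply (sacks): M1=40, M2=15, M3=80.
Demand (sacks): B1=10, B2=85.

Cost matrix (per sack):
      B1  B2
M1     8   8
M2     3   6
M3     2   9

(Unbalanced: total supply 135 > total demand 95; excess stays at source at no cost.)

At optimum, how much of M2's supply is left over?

Minimum-cost shipments:
  M1->B2: 40 sacks
  M2->B2: 15 sacks
  M3->B1: 10 sacks
  M3->B2: 30 sacks
Total cost = 700.
M2 ships 15 of its 15, leaving 0.

0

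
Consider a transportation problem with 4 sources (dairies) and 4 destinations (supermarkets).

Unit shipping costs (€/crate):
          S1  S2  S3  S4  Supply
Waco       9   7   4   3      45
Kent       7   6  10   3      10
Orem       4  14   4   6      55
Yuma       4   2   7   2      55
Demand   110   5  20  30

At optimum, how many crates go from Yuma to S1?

50

Optimal shipments:
  Waco→S3: 20 × €4 = €80
  Waco→S4: 25 × €3 = €75
  Kent→S1: 5 × €7 = €35
  Kent→S4: 5 × €3 = €15
  Orem→S1: 55 × €4 = €220
  Yuma→S1: 50 × €4 = €200
  Yuma→S2: 5 × €2 = €10
Total cost = €635.
So Yuma→S1 carries 50 crates.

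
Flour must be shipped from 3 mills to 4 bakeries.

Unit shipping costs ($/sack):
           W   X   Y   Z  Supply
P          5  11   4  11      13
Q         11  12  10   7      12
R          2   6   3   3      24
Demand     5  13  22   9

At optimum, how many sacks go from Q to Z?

The minimum-cost plan:
  P–Y: 13 × $4 = $52
  Q–X: 3 × $12 = $36
  Q–Z: 9 × $7 = $63
  R–W: 5 × $2 = $10
  R–X: 10 × $6 = $60
  R–Y: 9 × $3 = $27
Total cost = $248.
So Q→Z carries 9 sacks.

9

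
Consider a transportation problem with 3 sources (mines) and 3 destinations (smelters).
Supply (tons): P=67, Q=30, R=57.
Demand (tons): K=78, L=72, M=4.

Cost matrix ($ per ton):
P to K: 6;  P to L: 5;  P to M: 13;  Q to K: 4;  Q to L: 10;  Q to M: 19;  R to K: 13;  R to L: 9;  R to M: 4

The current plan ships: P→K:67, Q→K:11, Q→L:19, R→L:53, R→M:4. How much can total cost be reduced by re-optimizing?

Current plan cost = 67·6 + 11·4 + 19·10 + 53·9 + 4·4 = $1129.
Optimal plan:
  P–K: 48 tons
  P–L: 19 tons
  Q–K: 30 tons
  R–L: 53 tons
  R–M: 4 tons
Optimal cost = $996.
Saving = 1129 − 996 = $133.

133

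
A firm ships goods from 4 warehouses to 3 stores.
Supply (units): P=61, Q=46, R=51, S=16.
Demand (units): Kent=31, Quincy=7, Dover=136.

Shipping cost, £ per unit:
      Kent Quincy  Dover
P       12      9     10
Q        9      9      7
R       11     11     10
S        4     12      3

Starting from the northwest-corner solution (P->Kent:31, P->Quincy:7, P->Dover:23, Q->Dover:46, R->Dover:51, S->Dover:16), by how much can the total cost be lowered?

31

Current plan cost = 31·12 + 7·9 + 23·10 + 46·7 + 51·10 + 16·3 = £1545.
Optimal plan:
  P to Quincy: 7 × £9 = £63
  P to Dover: 54 × £10 = £540
  Q to Dover: 46 × £7 = £322
  R to Kent: 31 × £11 = £341
  R to Dover: 20 × £10 = £200
  S to Dover: 16 × £3 = £48
Optimal cost = £1514.
Saving = 1545 − 1514 = £31.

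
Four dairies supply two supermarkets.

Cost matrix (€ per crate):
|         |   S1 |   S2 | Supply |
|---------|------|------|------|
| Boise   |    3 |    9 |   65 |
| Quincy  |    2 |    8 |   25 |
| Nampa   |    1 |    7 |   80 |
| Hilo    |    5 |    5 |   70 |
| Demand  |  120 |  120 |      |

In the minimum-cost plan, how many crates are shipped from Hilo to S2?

Solving gives:
  Boise->S1: 65 × €3 = €195
  Quincy->S1: 25 × €2 = €50
  Nampa->S1: 30 × €1 = €30
  Nampa->S2: 50 × €7 = €350
  Hilo->S2: 70 × €5 = €350
Total cost = €975.
So Hilo→S2 carries 70 crates.

70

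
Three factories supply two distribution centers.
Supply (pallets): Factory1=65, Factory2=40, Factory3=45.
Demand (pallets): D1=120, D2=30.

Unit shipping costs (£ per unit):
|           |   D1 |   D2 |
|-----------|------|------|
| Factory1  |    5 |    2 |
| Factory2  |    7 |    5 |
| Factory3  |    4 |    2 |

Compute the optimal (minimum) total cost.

695

A cheapest plan:
  Factory1→D1: 35 × £5 = £175
  Factory1→D2: 30 × £2 = £60
  Factory2→D1: 40 × £7 = £280
  Factory3→D1: 45 × £4 = £180
Total = 175 + 60 + 280 + 180 = £695.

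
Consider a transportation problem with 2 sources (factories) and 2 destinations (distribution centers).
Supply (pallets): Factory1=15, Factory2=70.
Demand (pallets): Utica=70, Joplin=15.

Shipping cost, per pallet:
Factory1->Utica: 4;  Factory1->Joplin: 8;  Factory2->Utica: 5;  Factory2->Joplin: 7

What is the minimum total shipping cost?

Optimal allocation:
  Factory1→Utica: 15 × 4 = 60
  Factory2→Utica: 55 × 5 = 275
  Factory2→Joplin: 15 × 7 = 105
Total = 60 + 275 + 105 = 440.
(Supply check: Factory1 ships 15; Factory2 ships 70.)

440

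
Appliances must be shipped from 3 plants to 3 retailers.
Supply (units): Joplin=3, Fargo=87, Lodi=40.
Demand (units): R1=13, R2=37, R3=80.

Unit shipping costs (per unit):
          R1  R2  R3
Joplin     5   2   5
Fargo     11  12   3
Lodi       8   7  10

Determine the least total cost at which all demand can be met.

An optimal shipping plan:
  Joplin→R2: 3 × 2 = 6
  Fargo→R1: 7 × 11 = 77
  Fargo→R3: 80 × 3 = 240
  Lodi→R1: 6 × 8 = 48
  Lodi→R2: 34 × 7 = 238
Total = 6 + 77 + 240 + 48 + 238 = 609.

609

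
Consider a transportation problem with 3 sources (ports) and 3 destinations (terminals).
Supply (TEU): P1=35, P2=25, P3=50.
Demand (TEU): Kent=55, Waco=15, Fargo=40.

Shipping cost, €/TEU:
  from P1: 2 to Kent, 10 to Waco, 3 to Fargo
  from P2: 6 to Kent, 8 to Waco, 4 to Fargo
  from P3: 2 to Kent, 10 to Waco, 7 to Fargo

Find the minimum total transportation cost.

An optimal shipping plan:
  P1->Kent: 5 TEU
  P1->Fargo: 30 TEU
  P2->Waco: 15 TEU
  P2->Fargo: 10 TEU
  P3->Kent: 50 TEU
Total cost = €360.
(Supply check: P1 ships 35; P2 ships 25; P3 ships 50.)

360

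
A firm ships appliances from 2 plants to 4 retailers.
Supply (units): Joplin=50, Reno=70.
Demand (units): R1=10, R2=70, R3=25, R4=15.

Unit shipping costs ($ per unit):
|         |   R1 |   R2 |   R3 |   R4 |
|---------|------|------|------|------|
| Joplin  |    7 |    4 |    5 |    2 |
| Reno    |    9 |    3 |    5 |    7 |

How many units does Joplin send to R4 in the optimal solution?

15

Optimal shipments:
  Joplin→R1: 10 × $7 = $70
  Joplin→R3: 25 × $5 = $125
  Joplin→R4: 15 × $2 = $30
  Reno→R2: 70 × $3 = $210
Total cost = $435.
So Joplin→R4 carries 15 units.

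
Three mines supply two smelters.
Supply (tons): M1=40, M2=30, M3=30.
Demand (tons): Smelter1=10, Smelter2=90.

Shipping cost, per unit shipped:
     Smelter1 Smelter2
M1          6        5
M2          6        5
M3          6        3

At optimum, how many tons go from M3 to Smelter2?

Optimal shipments:
  M1 to Smelter1: 10 × 6 = 60
  M1 to Smelter2: 30 × 5 = 150
  M2 to Smelter2: 30 × 5 = 150
  M3 to Smelter2: 30 × 3 = 90
Total cost = 450.
So M3→Smelter2 carries 30 tons.

30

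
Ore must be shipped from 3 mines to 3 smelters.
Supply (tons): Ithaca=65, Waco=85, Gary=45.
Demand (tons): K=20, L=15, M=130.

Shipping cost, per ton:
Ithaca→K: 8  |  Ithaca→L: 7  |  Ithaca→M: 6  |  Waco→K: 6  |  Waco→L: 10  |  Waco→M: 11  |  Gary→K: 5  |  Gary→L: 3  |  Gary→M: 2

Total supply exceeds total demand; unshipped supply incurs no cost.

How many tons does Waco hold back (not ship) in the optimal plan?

30

An optimal plan:
  Ithaca to M: 65 × 6 = 390
  Waco to K: 20 × 6 = 120
  Waco to L: 15 × 10 = 150
  Waco to M: 20 × 11 = 220
  Gary to M: 45 × 2 = 90
Total cost = 970.
Waco ships 55 of its 85, leaving 30.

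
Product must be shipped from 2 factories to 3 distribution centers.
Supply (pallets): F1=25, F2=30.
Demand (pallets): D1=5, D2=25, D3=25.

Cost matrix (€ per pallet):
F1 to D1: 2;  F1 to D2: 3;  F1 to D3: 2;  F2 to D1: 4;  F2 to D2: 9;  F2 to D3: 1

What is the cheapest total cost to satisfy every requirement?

120

A cheapest plan:
  F1 to D2: 25 × €3 = €75
  F2 to D1: 5 × €4 = €20
  F2 to D3: 25 × €1 = €25
Total = 75 + 20 + 25 = €120.
(Supply check: F1 ships 25; F2 ships 30.)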